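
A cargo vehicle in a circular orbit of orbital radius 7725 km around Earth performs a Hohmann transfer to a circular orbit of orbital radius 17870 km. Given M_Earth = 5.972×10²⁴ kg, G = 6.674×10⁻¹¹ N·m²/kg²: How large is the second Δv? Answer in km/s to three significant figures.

Δv ≈ 1.05 km/s

μ = GM = 6.674×10⁻¹¹ × 5.972×10²⁴ = 3.986×10¹⁴ m³/s².
r₁ = 7725 km = 7.725×10⁶ m.
r₂ = 17870 km = 1.787×10⁷ m.
Transfer ellipse a_t = (r₁ + r₂)/2 = 1.280×10⁷ m.
At r₁: circular v_c1 = √(μ/r₁) = 7183 m/s; transfer-perigee v_p = √[μ(2/r₁ − 1/a_t)] = 8488 m/s.
At r₂: circular v_c2 = √(μ/r₂) = 4723 m/s; transfer-apogee v_a = √[μ(2/r₂ − 1/a_t)] = 3669 m/s.
Δv₂ = v_c2 − v_a = 1053 m/s.
= 1.053 km/s.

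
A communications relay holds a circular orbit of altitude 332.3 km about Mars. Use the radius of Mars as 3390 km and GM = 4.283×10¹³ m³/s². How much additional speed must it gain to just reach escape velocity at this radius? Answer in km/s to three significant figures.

Δv ≈ 1.41 km/s

r = 3390 + 332.3 = 3722.3 km = 3.7223×10⁶ m.
Circular speed v_c = √(μ/r) = 3392 m/s.
Escape speed v_esc = √(2μ/r) = √2 × v_c = 4797 m/s.
Δv = v_esc − v_c = 1405 m/s = 1.405 km/s.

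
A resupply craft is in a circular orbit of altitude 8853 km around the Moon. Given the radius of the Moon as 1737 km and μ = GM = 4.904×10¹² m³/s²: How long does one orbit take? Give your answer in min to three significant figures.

T ≈ 1630 min

r = 1737 + 8853 = 10590 km = 1.0590×10⁷ m.
Kepler's third law: T = 2π√(r³/μ) = 2π√((1.059×10⁷)³ / 4.904×10¹²).
r³/μ = 2.422×10⁸ s², so T = 2π × 1.556×10⁴ = 9.778×10⁴ s.
Converting: 9.778×10⁴ s ÷ 60.00 = 1630 min.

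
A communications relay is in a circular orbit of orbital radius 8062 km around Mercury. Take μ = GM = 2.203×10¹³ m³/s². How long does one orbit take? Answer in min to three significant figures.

r = 8062 km = 8.062×10⁶ m.
Kepler's third law: T = 2π√(r³/μ) = 2π√((8.062×10⁶)³ / 2.203×10¹³).
r³/μ = 2.379×10⁷ s², so T = 2π × 4.877×10³ = 3.064×10⁴ s.
Converting: 3.064×10⁴ s ÷ 60.00 = 510.7 min.

T ≈ 511 min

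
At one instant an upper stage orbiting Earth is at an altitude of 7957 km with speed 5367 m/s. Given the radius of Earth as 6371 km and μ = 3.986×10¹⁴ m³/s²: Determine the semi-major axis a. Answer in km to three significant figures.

a ≈ 14900 km

r = 6371 + 7957 = 14328 km = 1.433×10⁷ m.
Vis-viva rearranged: 1/a = 2/r − v²/μ = 1.396×10⁻⁷ − 7.226×10⁻⁸ = 6.732×10⁻⁸ m⁻¹.
a = 1.485×10⁷ m = 14854 km.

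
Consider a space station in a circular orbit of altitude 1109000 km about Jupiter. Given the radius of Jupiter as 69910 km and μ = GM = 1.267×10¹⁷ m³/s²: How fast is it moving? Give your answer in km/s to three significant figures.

r = 69910 + 1109000 = 1178900 km = 1.1789×10⁹ m.
For a circular orbit v = √(μ/r) = √(1.267×10¹⁷ / 1.179×10⁹) = √(1.075×10⁸) = 10370 m/s.
That is 10.37 km/s.

v ≈ 10.4 km/s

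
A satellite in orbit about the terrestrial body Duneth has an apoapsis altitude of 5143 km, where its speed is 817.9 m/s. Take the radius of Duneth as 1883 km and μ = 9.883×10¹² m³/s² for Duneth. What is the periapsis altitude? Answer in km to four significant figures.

periapsis altitude ≈ 308.9 km

r_a = 1883 + 5143 = 7026.0 km = 7.026×10⁶ m.
Specific energy ε = v²/2 − μ/r = -1.072×10⁶ J/kg, so a = −μ/(2ε) = 4.609×10⁶ m.
The apsides satisfy r_p + r_a = 2a, so the periapsis radius is 2a − r_a = 2.192×10⁶ m = 2191.9 km.
Periapsis altitude = 2191.9 − 1883 = 308.91 km.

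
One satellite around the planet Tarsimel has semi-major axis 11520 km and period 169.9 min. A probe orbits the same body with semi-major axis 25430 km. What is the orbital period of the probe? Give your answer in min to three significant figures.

Kepler's third law: T² ∝ a³, so T₂ = T₁ (a₂/a₁)^(3/2).
a₂/a₁ = 2.207, (a₂/a₁)^(3/2) = 3.280.
T₂ = 169.9 × 3.280 = 557.2 min.

T₂ ≈ 557 min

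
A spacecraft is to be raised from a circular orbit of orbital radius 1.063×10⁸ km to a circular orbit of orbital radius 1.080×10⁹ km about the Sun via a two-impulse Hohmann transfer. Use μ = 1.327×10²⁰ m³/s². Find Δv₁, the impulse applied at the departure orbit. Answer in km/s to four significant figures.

Δv ≈ 12.34 km/s

r₁ = 1.063×10⁸ km = 1.063×10¹¹ m.
r₂ = 1.080×10⁹ km = 1.080×10¹² m.
Transfer ellipse a_t = (r₁ + r₂)/2 = 5.932×10¹¹ m.
At r₁: circular v_c1 = √(μ/r₁) = 35330 m/s; transfer-perihelion v_p = √[μ(2/r₁ − 1/a_t)] = 47680 m/s.
Δv₁ = v_p − v_c1 = 12340 m/s.
= 12.34 km/s.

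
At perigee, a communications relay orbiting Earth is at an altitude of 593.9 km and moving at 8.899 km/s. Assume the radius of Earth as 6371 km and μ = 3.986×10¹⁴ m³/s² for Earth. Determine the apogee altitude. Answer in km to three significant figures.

apogee altitude ≈ 9270 km

r_p = 6371 + 593.9 = 6964.9 km = 6.965×10⁶ m.
Specific energy ε = v²/2 − μ/r = -1.763×10⁷ J/kg, so a = −μ/(2ε) = 1.130×10⁷ m.
The apsides satisfy r_p + r_a = 2a, so the apogee radius is 2a − r_p = 1.564×10⁷ m = 15640 km.
Apogee altitude = 15640 − 6371 = 9268.5 km.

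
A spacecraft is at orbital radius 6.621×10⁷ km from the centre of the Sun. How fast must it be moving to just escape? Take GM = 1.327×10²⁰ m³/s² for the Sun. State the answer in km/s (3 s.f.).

v_esc ≈ 63.3 km/s

r = 6.621×10⁷ km = 6.621×10¹⁰ m.
Escape speed v_esc = √(2μ/r) = √(2 × 1.327×10²⁰ / 6.621×10¹⁰) = √(4.008×10⁹) = 63310 m/s.
= 63.31 km/s.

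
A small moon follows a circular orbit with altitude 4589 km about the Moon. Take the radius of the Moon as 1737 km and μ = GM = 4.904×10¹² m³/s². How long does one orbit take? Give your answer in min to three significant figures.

r = 1737 + 4589 = 6326.0 km = 6.3260×10⁶ m.
Kepler's third law: T = 2π√(r³/μ) = 2π√((6.326×10⁶)³ / 4.904×10¹²).
r³/μ = 5.162×10⁷ s², so T = 2π × 7.185×10³ = 4.514×10⁴ s.
Converting: 4.514×10⁴ s ÷ 60.00 = 752.4 min.

T ≈ 752 min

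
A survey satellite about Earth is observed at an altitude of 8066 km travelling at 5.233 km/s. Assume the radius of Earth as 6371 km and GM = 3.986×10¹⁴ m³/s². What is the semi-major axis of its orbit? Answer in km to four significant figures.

r = 6371 + 8066 = 14437 km = 1.444×10⁷ m.
Vis-viva rearranged: 1/a = 2/r − v²/μ = 1.385×10⁻⁷ − 6.870×10⁻⁸ = 6.983×10⁻⁸ m⁻¹.
a = 1.432×10⁷ m = 14320 km.

a ≈ 14320 km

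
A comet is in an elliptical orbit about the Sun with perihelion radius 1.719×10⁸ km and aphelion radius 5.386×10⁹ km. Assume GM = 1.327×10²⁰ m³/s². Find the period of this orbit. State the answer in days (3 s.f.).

T ≈ 29200 days

Semi-major axis a = (r_p + r_a)/2 = (1.7190×10⁸ + 5.3860×10⁹)/2 = 2.7790×10⁹ km = 2.779×10¹² m.
By Kepler's third law T = 2π√(a³/μ) = 2π × 4.021×10⁸ = 2.527×10⁹ s.
= 29250 days.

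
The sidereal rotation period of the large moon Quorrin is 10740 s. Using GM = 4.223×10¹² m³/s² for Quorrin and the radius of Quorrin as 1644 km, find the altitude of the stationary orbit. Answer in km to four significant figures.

h_sync ≈ 666.8 km

A synchronous orbit has period T, so by Kepler's third law a = (μT²/4π²)^(1/3).
μT²/4π² = 4.223×10¹² × (1.074×10⁴)² / 39.48 = 1.234×10¹⁹ m³.
a = 2.311×10⁶ m = 2310.8 km.
Altitude h = a − R = 2310.8 − 1644 = 666.77 km.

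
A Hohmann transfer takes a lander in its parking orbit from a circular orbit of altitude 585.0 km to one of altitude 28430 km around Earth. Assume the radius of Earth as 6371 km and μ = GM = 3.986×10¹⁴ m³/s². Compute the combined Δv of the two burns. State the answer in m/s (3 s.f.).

Δv_total ≈ 3630 m/s

r₁ = 6371 + 585.0 = 6956.0 km = 6.9560×10⁶ m.
r₂ = 6371 + 28430 = 34801 km = 3.4801×10⁷ m.
Transfer ellipse a_t = (r₁ + r₂)/2 = 2.088×10⁷ m.
At r₁: circular v_c1 = √(μ/r₁) = 7570 m/s; transfer-perigee v_p = √[μ(2/r₁ − 1/a_t)] = 9773 m/s.
Δv₁ = v_p − v_c1 = 2203 m/s.
At r₂: circular v_c2 = √(μ/r₂) = 3384 m/s; transfer-apogee v_a = √[μ(2/r₂ − 1/a_t)] = 1953 m/s.
Δv₂ = v_c2 − v_a = 1431 m/s.
Total Δv = Δv₁ + Δv₂ = 3634 m/s.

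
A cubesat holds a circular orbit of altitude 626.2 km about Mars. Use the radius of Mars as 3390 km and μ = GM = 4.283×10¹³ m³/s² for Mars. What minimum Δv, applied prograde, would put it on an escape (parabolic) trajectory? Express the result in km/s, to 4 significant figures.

r = 3390 + 626.2 = 4016.2 km = 4.0162×10⁶ m.
Circular speed v_c = √(μ/r) = 3266 m/s.
Escape speed v_esc = √(2μ/r) = √2 × v_c = 4618 m/s.
Δv = v_esc − v_c = 1353 m/s = 1.353 km/s.

Δv ≈ 1.353 km/s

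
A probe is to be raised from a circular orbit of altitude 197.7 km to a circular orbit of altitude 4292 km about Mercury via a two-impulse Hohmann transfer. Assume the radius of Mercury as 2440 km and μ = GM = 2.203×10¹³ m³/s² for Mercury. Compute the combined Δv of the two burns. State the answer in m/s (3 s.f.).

Δv_total ≈ 1030 m/s

r₁ = 2440 + 197.7 = 2637.7 km = 2.6377×10⁶ m.
r₂ = 2440 + 4292 = 6732.0 km = 6.7320×10⁶ m.
Transfer ellipse a_t = (r₁ + r₂)/2 = 4.685×10⁶ m.
At r₁: circular v_c1 = √(μ/r₁) = 2890 m/s; transfer-periherm v_p = √[μ(2/r₁ − 1/a_t)] = 3464 m/s.
Δv₁ = v_p − v_c1 = 574.3 m/s.
At r₂: circular v_c2 = √(μ/r₂) = 1809 m/s; transfer-apoherm v_a = √[μ(2/r₂ − 1/a_t)] = 1357 m/s.
Δv₂ = v_c2 − v_a = 451.6 m/s.
Total Δv = Δv₁ + Δv₂ = 1026 m/s.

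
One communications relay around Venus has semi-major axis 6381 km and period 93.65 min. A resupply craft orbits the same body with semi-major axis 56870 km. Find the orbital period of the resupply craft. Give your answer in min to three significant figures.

T₂ ≈ 2490 min

Kepler's third law: T² ∝ a³, so T₂ = T₁ (a₂/a₁)^(3/2).
a₂/a₁ = 8.912, (a₂/a₁)^(3/2) = 26.61.
T₂ = 93.65 × 26.61 = 2492 min.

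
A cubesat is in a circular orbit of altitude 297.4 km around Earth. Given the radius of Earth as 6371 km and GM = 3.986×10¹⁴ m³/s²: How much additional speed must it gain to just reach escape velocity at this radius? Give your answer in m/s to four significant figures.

Δv ≈ 3202 m/s

r = 6371 + 297.4 = 6668.4 km = 6.6684×10⁶ m.
Circular speed v_c = √(μ/r) = 7731 m/s.
Escape speed v_esc = √(2μ/r) = √2 × v_c = 10930 m/s.
Δv = v_esc − v_c = 3202 m/s.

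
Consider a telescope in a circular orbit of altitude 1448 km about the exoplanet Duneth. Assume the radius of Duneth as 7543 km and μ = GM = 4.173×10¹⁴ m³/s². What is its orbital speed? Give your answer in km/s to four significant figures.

r = 7543 + 1448 = 8991.0 km = 8.9910×10⁶ m.
For a circular orbit v = √(μ/r) = √(4.173×10¹⁴ / 8.991×10⁶) = √(4.641×10⁷) = 6813 m/s.
That is 6.813 km/s.

v ≈ 6.813 km/s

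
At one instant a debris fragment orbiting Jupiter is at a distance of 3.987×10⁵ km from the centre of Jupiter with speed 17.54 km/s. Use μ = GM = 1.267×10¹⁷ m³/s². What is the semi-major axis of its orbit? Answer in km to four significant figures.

a ≈ 3.864×10⁵ km

r = 3.987×10⁸ m.
Vis-viva rearranged: 1/a = 2/r − v²/μ = 5.016×10⁻⁹ − 2.428×10⁻⁹ = 2.588×10⁻⁹ m⁻¹.
a = 3.864×10⁸ m = 3.8638×10⁵ km.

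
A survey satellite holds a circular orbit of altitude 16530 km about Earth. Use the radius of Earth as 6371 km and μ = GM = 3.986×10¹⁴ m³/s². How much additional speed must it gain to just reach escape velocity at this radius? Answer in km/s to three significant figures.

r = 6371 + 16530 = 22901 km = 2.2901×10⁷ m.
Circular speed v_c = √(μ/r) = 4172 m/s.
Escape speed v_esc = √(2μ/r) = √2 × v_c = 5900 m/s.
Δv = v_esc − v_c = 1728 m/s = 1.728 km/s.

Δv ≈ 1.73 km/s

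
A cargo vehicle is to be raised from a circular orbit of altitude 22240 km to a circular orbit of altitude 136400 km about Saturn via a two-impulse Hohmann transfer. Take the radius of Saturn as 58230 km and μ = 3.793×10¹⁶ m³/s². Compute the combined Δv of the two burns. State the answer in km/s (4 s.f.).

r₁ = 58230 + 22240 = 80470 km = 8.0470×10⁷ m.
r₂ = 58230 + 136400 = 194630 km = 1.9463×10⁸ m.
Transfer ellipse a_t = (r₁ + r₂)/2 = 1.376×10⁸ m.
At r₁: circular v_c1 = √(μ/r₁) = 21710 m/s; transfer-perikrone v_p = √[μ(2/r₁ − 1/a_t)] = 25830 m/s.
Δv₁ = v_p − v_c1 = 4115 m/s.
At r₂: circular v_c2 = √(μ/r₂) = 13960 m/s; transfer-apokrone v_a = √[μ(2/r₂ − 1/a_t)] = 10680 m/s.
Δv₂ = v_c2 − v_a = 3282 m/s.
Total Δv = Δv₁ + Δv₂ = 7397 m/s = 7.397 km/s.

Δv_total ≈ 7.397 km/s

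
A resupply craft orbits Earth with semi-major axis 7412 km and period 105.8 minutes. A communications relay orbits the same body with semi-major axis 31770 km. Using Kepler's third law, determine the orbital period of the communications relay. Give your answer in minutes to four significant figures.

T₂ ≈ 938.9 minutes

Kepler's third law: T² ∝ a³, so T₂ = T₁ (a₂/a₁)^(3/2).
a₂/a₁ = 4.286, (a₂/a₁)^(3/2) = 8.874.
T₂ = 105.8 × 8.874 = 938.9 minutes.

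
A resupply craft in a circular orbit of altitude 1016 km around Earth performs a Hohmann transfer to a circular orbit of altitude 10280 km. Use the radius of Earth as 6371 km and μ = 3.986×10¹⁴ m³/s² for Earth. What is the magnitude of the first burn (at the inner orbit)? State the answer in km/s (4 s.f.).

Δv ≈ 1.300 km/s

r₁ = 6371 + 1016 = 7387.0 km = 7.3870×10⁶ m.
r₂ = 6371 + 10280 = 16651 km = 1.6651×10⁷ m.
Transfer ellipse a_t = (r₁ + r₂)/2 = 1.202×10⁷ m.
At r₁: circular v_c1 = √(μ/r₁) = 7346 m/s; transfer-perigee v_p = √[μ(2/r₁ − 1/a_t)] = 8646 m/s.
Δv₁ = v_p − v_c1 = 1300 m/s.
= 1.300 km/s.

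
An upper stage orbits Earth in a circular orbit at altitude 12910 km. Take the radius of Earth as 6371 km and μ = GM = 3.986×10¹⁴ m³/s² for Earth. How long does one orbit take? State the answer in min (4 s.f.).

r = 6371 + 12910 = 19281 km = 1.9281×10⁷ m.
Kepler's third law: T = 2π√(r³/μ) = 2π√((1.928×10⁷)³ / 3.986×10¹⁴).
r³/μ = 1.798×10⁷ s², so T = 2π × 4.241×10³ = 2.664×10⁴ s.
Converting: 2.664×10⁴ s ÷ 60.00 = 444.1 min.

T ≈ 444.1 min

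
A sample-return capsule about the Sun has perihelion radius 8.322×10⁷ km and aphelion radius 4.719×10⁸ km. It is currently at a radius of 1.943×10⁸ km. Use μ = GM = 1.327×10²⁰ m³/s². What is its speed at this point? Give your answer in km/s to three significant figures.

Semi-major axis a = (r_p + r_a)/2 = 2.7756×10⁸ km = 2.776×10¹¹ m.
Vis-viva: v² = μ(2/r − 1/a) = 1.327×10²⁰ × (1.029×10⁻¹¹ − 3.603×10⁻¹²) = 8.878×10⁸ m²/s².
v = 29800 m/s = 29.80 km/s.

v ≈ 29.8 km/s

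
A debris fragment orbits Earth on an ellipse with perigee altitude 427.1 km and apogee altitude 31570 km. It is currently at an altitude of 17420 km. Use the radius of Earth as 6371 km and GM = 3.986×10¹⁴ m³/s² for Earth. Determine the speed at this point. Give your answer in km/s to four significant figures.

v ≈ 3.961 km/s

r_p = 6371 + 427.1 = 6798.1 km = 6.7981×10⁶ m.
r_a = 6371 + 31570 = 37941 km = 3.7941×10⁷ m.
r = 6371 + 17420 = 23791 km = 2.379×10⁷ m.
Semi-major axis a = (r_p + r_a)/2 = 22370 km = 2.237×10⁷ m.
Vis-viva: v² = μ(2/r − 1/a) = 3.986×10¹⁴ × (8.407×10⁻⁸ − 4.470×10⁻⁸) = 1.569×10⁷ m²/s².
v = 3961 m/s = 3.961 km/s.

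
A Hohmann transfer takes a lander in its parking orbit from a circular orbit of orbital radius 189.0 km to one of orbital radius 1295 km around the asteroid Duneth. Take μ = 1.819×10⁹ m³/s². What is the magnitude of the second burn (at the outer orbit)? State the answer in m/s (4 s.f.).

Δv ≈ 18.56 m/s

r₁ = 189.0 km = 1.890×10⁵ m.
r₂ = 1295 km = 1.295×10⁶ m.
Transfer ellipse a_t = (r₁ + r₂)/2 = 7.420×10⁵ m.
At r₁: circular v_c1 = √(μ/r₁) = 98.10 m/s; transfer-periapsis v_p = √[μ(2/r₁ − 1/a_t)] = 129.6 m/s.
At r₂: circular v_c2 = √(μ/r₂) = 37.48 m/s; transfer-apoapsis v_a = √[μ(2/r₂ − 1/a_t)] = 18.92 m/s.
Δv₂ = v_c2 − v_a = 18.56 m/s.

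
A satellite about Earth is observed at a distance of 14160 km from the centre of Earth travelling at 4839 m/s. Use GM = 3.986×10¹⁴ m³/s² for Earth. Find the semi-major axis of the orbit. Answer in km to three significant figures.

a ≈ 12100 km

r = 1.416×10⁷ m.
Vis-viva rearranged: 1/a = 2/r − v²/μ = 1.412×10⁻⁷ − 5.875×10⁻⁸ = 8.250×10⁻⁸ m⁻¹.
a = 1.212×10⁷ m = 12122 km.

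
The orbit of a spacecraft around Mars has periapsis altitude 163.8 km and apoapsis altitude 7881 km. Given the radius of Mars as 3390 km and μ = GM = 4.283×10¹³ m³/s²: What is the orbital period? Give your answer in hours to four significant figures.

T ≈ 5.382 hours

r_p = 3390 + 163.8 = 3553.8 km = 3.5538×10⁶ m.
r_a = 3390 + 7881 = 11271 km = 1.1271×10⁷ m.
Semi-major axis a = (r_p + r_a)/2 = (3553.8 + 11271)/2 = 7412.4 km = 7.412×10⁶ m.
By Kepler's third law T = 2π√(a³/μ) = 2π × 3.084×10³ = 1.938×10⁴ s.
= 5.382 hours.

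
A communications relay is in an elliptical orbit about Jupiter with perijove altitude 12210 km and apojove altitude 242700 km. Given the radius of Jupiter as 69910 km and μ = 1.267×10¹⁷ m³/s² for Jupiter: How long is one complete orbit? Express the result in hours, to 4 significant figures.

r_p = 69910 + 12210 = 82120 km = 8.2120×10⁷ m.
r_a = 69910 + 242700 = 312610 km = 3.1261×10⁸ m.
Semi-major axis a = (r_p + r_a)/2 = (82120 + 3.1261×10⁵)/2 = 1.9736×10⁵ km = 1.974×10⁸ m.
By Kepler's third law T = 2π√(a³/μ) = 2π × 7.790×10³ = 4.894×10⁴ s.
= 13.60 hours.

T ≈ 13.60 hours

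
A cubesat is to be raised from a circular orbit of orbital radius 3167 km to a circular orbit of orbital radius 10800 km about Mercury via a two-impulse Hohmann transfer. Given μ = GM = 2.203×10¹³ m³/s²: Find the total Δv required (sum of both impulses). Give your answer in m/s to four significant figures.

r₁ = 3167 km = 3.167×10⁶ m.
r₂ = 10800 km = 1.080×10⁷ m.
Transfer ellipse a_t = (r₁ + r₂)/2 = 6.984×10⁶ m.
At r₁: circular v_c1 = √(μ/r₁) = 2637 m/s; transfer-periherm v_p = √[μ(2/r₁ − 1/a_t)] = 3280 m/s.
Δv₁ = v_p − v_c1 = 642.4 m/s.
At r₂: circular v_c2 = √(μ/r₂) = 1428 m/s; transfer-apoherm v_a = √[μ(2/r₂ − 1/a_t)] = 961.8 m/s.
Δv₂ = v_c2 − v_a = 466.4 m/s.
Total Δv = Δv₁ + Δv₂ = 1109 m/s.

Δv_total ≈ 1109 m/s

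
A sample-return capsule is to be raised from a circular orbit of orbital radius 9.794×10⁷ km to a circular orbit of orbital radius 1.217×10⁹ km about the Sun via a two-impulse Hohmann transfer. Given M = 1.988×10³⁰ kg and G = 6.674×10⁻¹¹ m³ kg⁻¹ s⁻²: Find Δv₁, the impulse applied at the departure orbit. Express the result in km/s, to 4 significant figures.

μ = GM = 6.674×10⁻¹¹ × 1.988×10³⁰ = 1.327×10²⁰ m³/s².
r₁ = 9.794×10⁷ km = 9.794×10¹⁰ m.
r₂ = 1.217×10⁹ km = 1.217×10¹² m.
Transfer ellipse a_t = (r₁ + r₂)/2 = 6.575×10¹¹ m.
At r₁: circular v_c1 = √(μ/r₁) = 36810 m/s; transfer-perihelion v_p = √[μ(2/r₁ − 1/a_t)] = 50080 m/s.
Δv₁ = v_p − v_c1 = 13270 m/s.
= 13.27 km/s.

Δv ≈ 13.27 km/s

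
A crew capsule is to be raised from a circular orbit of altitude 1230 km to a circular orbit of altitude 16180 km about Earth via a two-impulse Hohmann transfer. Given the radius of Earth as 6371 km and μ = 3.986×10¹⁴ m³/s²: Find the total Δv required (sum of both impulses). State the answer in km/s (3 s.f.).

r₁ = 6371 + 1230 = 7601.0 km = 7.6010×10⁶ m.
r₂ = 6371 + 16180 = 22551 km = 2.2551×10⁷ m.
Transfer ellipse a_t = (r₁ + r₂)/2 = 1.508×10⁷ m.
At r₁: circular v_c1 = √(μ/r₁) = 7242 m/s; transfer-perigee v_p = √[μ(2/r₁ − 1/a_t)] = 8857 m/s.
Δv₁ = v_p − v_c1 = 1615 m/s.
At r₂: circular v_c2 = √(μ/r₂) = 4204 m/s; transfer-apogee v_a = √[μ(2/r₂ − 1/a_t)] = 2985 m/s.
Δv₂ = v_c2 − v_a = 1219 m/s.
Total Δv = Δv₁ + Δv₂ = 2834 m/s = 2.834 km/s.

Δv_total ≈ 2.83 km/s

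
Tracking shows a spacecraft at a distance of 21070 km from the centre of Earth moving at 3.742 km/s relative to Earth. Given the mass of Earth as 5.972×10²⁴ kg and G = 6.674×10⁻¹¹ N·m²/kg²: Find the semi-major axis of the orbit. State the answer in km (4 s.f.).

μ = GM = 6.674×10⁻¹¹ × 5.972×10²⁴ = 3.986×10¹⁴ m³/s².
r = 2.107×10⁷ m.
Vis-viva rearranged: 1/a = 2/r − v²/μ = 9.492×10⁻⁸ − 3.513×10⁻⁸ = 5.979×10⁻⁸ m⁻¹.
a = 1.673×10⁷ m = 16725 km.

a ≈ 16730 km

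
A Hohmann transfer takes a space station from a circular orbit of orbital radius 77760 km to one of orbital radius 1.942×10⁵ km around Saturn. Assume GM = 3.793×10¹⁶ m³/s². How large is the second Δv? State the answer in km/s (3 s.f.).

Δv ≈ 3.41 km/s

r₁ = 77760 km = 7.776×10⁷ m.
r₂ = 1.942×10⁵ km = 1.942×10⁸ m.
Transfer ellipse a_t = (r₁ + r₂)/2 = 1.360×10⁸ m.
At r₁: circular v_c1 = √(μ/r₁) = 22090 m/s; transfer-perikrone v_p = √[μ(2/r₁ − 1/a_t)] = 26390 m/s.
At r₂: circular v_c2 = √(μ/r₂) = 13980 m/s; transfer-apokrone v_a = √[μ(2/r₂ − 1/a_t)] = 10570 m/s.
Δv₂ = v_c2 − v_a = 3407 m/s.
= 3.407 km/s.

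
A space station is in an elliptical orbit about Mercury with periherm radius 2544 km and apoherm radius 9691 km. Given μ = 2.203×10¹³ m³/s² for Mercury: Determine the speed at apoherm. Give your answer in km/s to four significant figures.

v ≈ 0.9723 km/s

Semi-major axis a = (r_p + r_a)/2 = 6117.5 km = 6.118×10⁶ m.
Vis-viva: v² = μ(2/r − 1/a) = 2.203×10¹³ × (2.064×10⁻⁷ − 1.635×10⁻⁷) = 9.453×10⁵ m²/s².
v = 972.3 m/s = 0.9723 km/s.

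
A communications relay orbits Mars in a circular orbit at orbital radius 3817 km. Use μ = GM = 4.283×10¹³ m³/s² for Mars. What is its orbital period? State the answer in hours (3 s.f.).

T ≈ 1.99 hours

r = 3817 km = 3.817×10⁶ m.
Kepler's third law: T = 2π√(r³/μ) = 2π√((3.817×10⁶)³ / 4.283×10¹³).
r³/μ = 1.298×10⁶ s², so T = 2π × 1.139×10³ = 7.160×10³ s.
Converting: 7.160×10³ s ÷ 3600 = 1.989 hours.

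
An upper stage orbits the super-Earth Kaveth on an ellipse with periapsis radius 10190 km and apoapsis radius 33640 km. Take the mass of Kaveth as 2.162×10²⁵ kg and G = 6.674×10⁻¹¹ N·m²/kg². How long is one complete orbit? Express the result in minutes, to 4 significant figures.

T ≈ 282.8 minutes

μ = GM = 6.674×10⁻¹¹ × 2.162×10²⁵ = 1.443×10¹⁵ m³/s².
Semi-major axis a = (r_p + r_a)/2 = (10190 + 33640)/2 = 21915 km = 2.192×10⁷ m.
By Kepler's third law T = 2π√(a³/μ) = 2π × 2.701×10³ = 1.697×10⁴ s.
= 282.8 minutes.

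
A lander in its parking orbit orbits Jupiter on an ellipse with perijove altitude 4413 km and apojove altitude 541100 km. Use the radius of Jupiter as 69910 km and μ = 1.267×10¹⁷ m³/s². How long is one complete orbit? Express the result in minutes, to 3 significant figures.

T ≈ 1870 minutes

r_p = 69910 + 4413 = 74323 km = 7.4323×10⁷ m.
r_a = 69910 + 541100 = 611010 km = 6.1101×10⁸ m.
Semi-major axis a = (r_p + r_a)/2 = (74323 + 6.1101×10⁵)/2 = 3.4267×10⁵ km = 3.427×10⁸ m.
By Kepler's third law T = 2π√(a³/μ) = 2π × 1.782×10⁴ = 1.120×10⁵ s.
= 1866 minutes.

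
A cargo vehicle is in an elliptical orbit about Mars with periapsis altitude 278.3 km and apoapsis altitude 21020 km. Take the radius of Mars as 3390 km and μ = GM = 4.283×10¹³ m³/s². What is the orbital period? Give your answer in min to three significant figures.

T ≈ 842 min

r_p = 3390 + 278.3 = 3668.3 km = 3.6683×10⁶ m.
r_a = 3390 + 21020 = 24410 km = 2.4410×10⁷ m.
Semi-major axis a = (r_p + r_a)/2 = (3668.3 + 24410)/2 = 14039 km = 1.404×10⁷ m.
By Kepler's third law T = 2π√(a³/μ) = 2π × 8.038×10³ = 5.050×10⁴ s.
= 841.7 min.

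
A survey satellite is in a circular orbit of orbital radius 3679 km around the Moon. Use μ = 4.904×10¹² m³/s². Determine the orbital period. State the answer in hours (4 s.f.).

T ≈ 5.562 hours

r = 3679 km = 3.679×10⁶ m.
Kepler's third law: T = 2π√(r³/μ) = 2π√((3.679×10⁶)³ / 4.904×10¹²).
r³/μ = 1.015×10⁷ s², so T = 2π × 3.187×10³ = 2.002×10⁴ s.
Converting: 2.002×10⁴ s ÷ 3600 = 5.562 hours.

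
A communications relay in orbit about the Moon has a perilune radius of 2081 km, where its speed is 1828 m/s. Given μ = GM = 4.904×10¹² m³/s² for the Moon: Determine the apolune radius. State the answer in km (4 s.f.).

apolune radius ≈ 5070 km

r_p = 2.081×10⁶ m.
Specific energy ε = v²/2 − μ/r = -6.858×10⁵ J/kg, so a = −μ/(2ε) = 3.576×10⁶ m.
The apsides satisfy r_p + r_a = 2a, so the apolune radius is 2a − r_p = 5.070×10⁶ m = 5070.1 km.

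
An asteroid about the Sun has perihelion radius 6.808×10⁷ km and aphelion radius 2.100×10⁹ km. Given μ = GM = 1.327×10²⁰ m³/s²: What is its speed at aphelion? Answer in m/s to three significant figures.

v ≈ 1990 m/s

Semi-major axis a = (r_p + r_a)/2 = 1.0840×10⁹ km = 1.084×10¹² m.
Vis-viva: v² = μ(2/r − 1/a) = 1.327×10²⁰ × (9.524×10⁻¹³ − 9.225×10⁻¹³) = 3.968×10⁶ m²/s².
v = 1992 m/s.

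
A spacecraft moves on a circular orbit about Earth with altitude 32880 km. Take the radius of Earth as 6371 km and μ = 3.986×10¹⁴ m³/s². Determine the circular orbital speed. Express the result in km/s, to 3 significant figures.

v ≈ 3.19 km/s

r = 6371 + 32880 = 39251 km = 3.9251×10⁷ m.
For a circular orbit v = √(μ/r) = √(3.986×10¹⁴ / 3.925×10⁷) = √(1.016×10⁷) = 3187 m/s.
That is 3.187 km/s.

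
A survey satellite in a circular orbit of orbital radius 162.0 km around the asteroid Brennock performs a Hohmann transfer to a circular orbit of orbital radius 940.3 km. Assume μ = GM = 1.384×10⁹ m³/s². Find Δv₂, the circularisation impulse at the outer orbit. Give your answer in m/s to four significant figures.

r₁ = 162.0 km = 1.620×10⁵ m.
r₂ = 940.3 km = 9.403×10⁵ m.
Transfer ellipse a_t = (r₁ + r₂)/2 = 5.512×10⁵ m.
At r₁: circular v_c1 = √(μ/r₁) = 92.43 m/s; transfer-periapsis v_p = √[μ(2/r₁ − 1/a_t)] = 120.7 m/s.
At r₂: circular v_c2 = √(μ/r₂) = 38.36 m/s; transfer-apoapsis v_a = √[μ(2/r₂ − 1/a_t)] = 20.80 m/s.
Δv₂ = v_c2 − v_a = 17.57 m/s.

Δv ≈ 17.57 m/s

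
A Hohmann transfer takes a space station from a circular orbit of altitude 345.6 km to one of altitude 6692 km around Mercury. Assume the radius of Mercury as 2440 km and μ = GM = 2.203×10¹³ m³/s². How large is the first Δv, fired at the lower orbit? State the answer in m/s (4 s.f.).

r₁ = 2440 + 345.6 = 2785.6 km = 2.7856×10⁶ m.
r₂ = 2440 + 6692 = 9132.0 km = 9.1320×10⁶ m.
Transfer ellipse a_t = (r₁ + r₂)/2 = 5.959×10⁶ m.
At r₁: circular v_c1 = √(μ/r₁) = 2812 m/s; transfer-periherm v_p = √[μ(2/r₁ − 1/a_t)] = 3481 m/s.
Δv₁ = v_p − v_c1 = 669.2 m/s.

Δv ≈ 669.2 m/s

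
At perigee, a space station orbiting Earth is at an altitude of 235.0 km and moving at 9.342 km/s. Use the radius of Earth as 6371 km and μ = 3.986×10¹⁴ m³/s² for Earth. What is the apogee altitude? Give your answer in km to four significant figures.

r_p = 6371 + 235.0 = 6606.0 km = 6.606×10⁶ m.
Specific energy ε = v²/2 − μ/r = -1.670×10⁷ J/kg, so a = −μ/(2ε) = 1.193×10⁷ m.
The apsides satisfy r_p + r_a = 2a, so the apogee radius is 2a − r_p = 1.726×10⁷ m = 17259 km.
Apogee altitude = 17259 − 6371 = 10888 km.

apogee altitude ≈ 10890 km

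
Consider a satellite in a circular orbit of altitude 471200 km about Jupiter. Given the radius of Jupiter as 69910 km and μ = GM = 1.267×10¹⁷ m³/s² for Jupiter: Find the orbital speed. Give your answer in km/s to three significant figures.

v ≈ 15.3 km/s

r = 69910 + 471200 = 541110 km = 5.4111×10⁸ m.
For a circular orbit v = √(μ/r) = √(1.267×10¹⁷ / 5.411×10⁸) = √(2.341×10⁸) = 15300 m/s.
That is 15.30 km/s.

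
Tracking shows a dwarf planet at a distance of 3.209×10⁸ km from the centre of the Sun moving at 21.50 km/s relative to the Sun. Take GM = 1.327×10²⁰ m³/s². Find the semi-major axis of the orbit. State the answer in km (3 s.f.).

a ≈ 3.64×10⁸ km

r = 3.209×10¹¹ m.
Vis-viva rearranged: 1/a = 2/r − v²/μ = 6.232×10⁻¹² − 3.483×10⁻¹² = 2.749×10⁻¹² m⁻¹.
a = 3.638×10¹¹ m = 3.6376×10⁸ km.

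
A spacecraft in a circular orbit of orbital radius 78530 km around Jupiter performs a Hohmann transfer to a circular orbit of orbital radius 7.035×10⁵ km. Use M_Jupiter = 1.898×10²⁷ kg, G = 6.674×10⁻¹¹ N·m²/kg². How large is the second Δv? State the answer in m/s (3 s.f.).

μ = GM = 6.674×10⁻¹¹ × 1.898×10²⁷ = 1.267×10¹⁷ m³/s².
r₁ = 78530 km = 7.853×10⁷ m.
r₂ = 7.035×10⁵ km = 7.035×10⁸ m.
Transfer ellipse a_t = (r₁ + r₂)/2 = 3.910×10⁸ m.
At r₁: circular v_c1 = √(μ/r₁) = 40160 m/s; transfer-perijove v_p = √[μ(2/r₁ − 1/a_t)] = 53870 m/s.
At r₂: circular v_c2 = √(μ/r₂) = 13420 m/s; transfer-apojove v_a = √[μ(2/r₂ − 1/a_t)] = 6014 m/s.
Δv₂ = v_c2 − v_a = 7405 m/s.

Δv ≈ 7410 m/s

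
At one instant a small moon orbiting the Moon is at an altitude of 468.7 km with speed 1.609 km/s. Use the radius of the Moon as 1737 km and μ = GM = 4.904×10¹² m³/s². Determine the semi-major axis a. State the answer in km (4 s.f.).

r = 1737 + 468.7 = 2205.7 km = 2.206×10⁶ m.
Specific orbital energy ε = v²/2 − μ/r = (1609)²/2 − 4.904×10¹²/2.206×10⁶ = -9.289×10⁵ J/kg.
Since ε = −μ/(2a), a = −μ/(2ε) = 2.640×10⁶ m = 2639.7 km.

a ≈ 2640 km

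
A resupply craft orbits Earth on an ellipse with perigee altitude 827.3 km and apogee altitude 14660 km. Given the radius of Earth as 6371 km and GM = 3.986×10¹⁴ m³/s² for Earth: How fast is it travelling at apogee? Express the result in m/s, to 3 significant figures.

r_p = 6371 + 827.3 = 7198.3 km = 7.1983×10⁶ m.
r_a = 6371 + 14660 = 21031 km = 2.1031×10⁷ m.
Semi-major axis a = (r_p + r_a)/2 = 14115 km = 1.411×10⁷ m.
Vis-viva: v² = μ(2/r − 1/a) = 3.986×10¹⁴ × (9.510×10⁻⁸ − 7.085×10⁻⁸) = 9.666×10⁶ m²/s².
v = 3109 m/s.

v ≈ 3110 m/s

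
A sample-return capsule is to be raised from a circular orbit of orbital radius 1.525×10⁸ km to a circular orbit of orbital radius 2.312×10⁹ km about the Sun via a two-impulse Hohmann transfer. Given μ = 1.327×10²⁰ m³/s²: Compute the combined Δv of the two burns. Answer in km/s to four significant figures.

r₁ = 1.525×10⁸ km = 1.525×10¹¹ m.
r₂ = 2.312×10⁹ km = 2.312×10¹² m.
Transfer ellipse a_t = (r₁ + r₂)/2 = 1.232×10¹² m.
At r₁: circular v_c1 = √(μ/r₁) = 29500 m/s; transfer-perihelion v_p = √[μ(2/r₁ − 1/a_t)] = 40410 m/s.
Δv₁ = v_p − v_c1 = 10910 m/s.
At r₂: circular v_c2 = √(μ/r₂) = 7576 m/s; transfer-aphelion v_a = √[μ(2/r₂ − 1/a_t)] = 2665 m/s.
Δv₂ = v_c2 − v_a = 4911 m/s.
Total Δv = Δv₁ + Δv₂ = 15820 m/s = 15.82 km/s.

Δv_total ≈ 15.82 km/s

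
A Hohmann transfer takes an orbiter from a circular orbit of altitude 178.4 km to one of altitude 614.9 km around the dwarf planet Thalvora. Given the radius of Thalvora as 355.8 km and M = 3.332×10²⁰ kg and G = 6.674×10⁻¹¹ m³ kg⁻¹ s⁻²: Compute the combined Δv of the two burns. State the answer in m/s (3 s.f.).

Δv_total ≈ 51.5 m/s

μ = GM = 6.674×10⁻¹¹ × 3.332×10²⁰ = 2.224×10¹⁰ m³/s².
r₁ = 355.8 + 178.4 = 534.20 km = 5.3420×10⁵ m.
r₂ = 355.8 + 614.9 = 970.70 km = 9.7070×10⁵ m.
Transfer ellipse a_t = (r₁ + r₂)/2 = 7.524×10⁵ m.
At r₁: circular v_c1 = √(μ/r₁) = 204.0 m/s; transfer-periapsis v_p = √[μ(2/r₁ − 1/a_t)] = 231.7 m/s.
Δv₁ = v_p − v_c1 = 27.71 m/s.
At r₂: circular v_c2 = √(μ/r₂) = 151.4 m/s; transfer-apoapsis v_a = √[μ(2/r₂ − 1/a_t)] = 127.5 m/s.
Δv₂ = v_c2 − v_a = 23.83 m/s.
Total Δv = Δv₁ + Δv₂ = 51.53 m/s.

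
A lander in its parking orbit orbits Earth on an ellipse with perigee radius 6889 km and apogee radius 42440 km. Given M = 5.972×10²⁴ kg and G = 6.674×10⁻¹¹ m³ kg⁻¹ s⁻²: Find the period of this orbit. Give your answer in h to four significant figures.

T ≈ 10.71 h

μ = GM = 6.674×10⁻¹¹ × 5.972×10²⁴ = 3.986×10¹⁴ m³/s².
Semi-major axis a = (r_p + r_a)/2 = (6889.0 + 42440)/2 = 24664 km = 2.466×10⁷ m.
By Kepler's third law T = 2π√(a³/μ) = 2π × 6.136×10³ = 3.855×10⁴ s.
= 10.71 h.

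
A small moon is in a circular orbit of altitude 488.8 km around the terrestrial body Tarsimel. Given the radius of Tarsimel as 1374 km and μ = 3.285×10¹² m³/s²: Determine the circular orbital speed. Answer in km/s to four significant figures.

v ≈ 1.328 km/s

r = 1374 + 488.8 = 1862.8 km = 1.8628×10⁶ m.
For a circular orbit v = √(μ/r) = √(3.285×10¹² / 1.863×10⁶) = √(1.763×10⁶) = 1328 m/s.
That is 1.328 km/s.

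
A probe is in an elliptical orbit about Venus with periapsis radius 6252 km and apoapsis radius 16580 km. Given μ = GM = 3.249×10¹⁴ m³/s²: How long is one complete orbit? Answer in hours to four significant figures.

T ≈ 3.735 hours

Semi-major axis a = (r_p + r_a)/2 = (6252.0 + 16580)/2 = 11416 km = 1.142×10⁷ m.
By Kepler's third law T = 2π√(a³/μ) = 2π × 2.140×10³ = 1.345×10⁴ s.
= 3.735 hours.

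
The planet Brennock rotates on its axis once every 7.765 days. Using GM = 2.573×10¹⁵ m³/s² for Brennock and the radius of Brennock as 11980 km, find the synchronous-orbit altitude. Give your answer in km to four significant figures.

T = 7.765 days = 6.709×10⁵ s.
A synchronous orbit has period T, so by Kepler's third law a = (μT²/4π²)^(1/3).
μT²/4π² = 2.573×10¹⁵ × (6.709×10⁵)² / 39.48 = 2.934×10²⁵ m³.
a = 3.084×10⁸ m = 3.0841×10⁵ km.
Altitude h = a − R = 3.0841×10⁵ − 11980 = 2.9643×10⁵ km.

h_sync ≈ 2.964×10⁵ km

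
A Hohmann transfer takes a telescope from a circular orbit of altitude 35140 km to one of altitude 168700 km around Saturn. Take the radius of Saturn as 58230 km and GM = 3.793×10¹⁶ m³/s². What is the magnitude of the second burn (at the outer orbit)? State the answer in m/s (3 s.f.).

r₁ = 58230 + 35140 = 93370 km = 9.3370×10⁷ m.
r₂ = 58230 + 168700 = 226930 km = 2.2693×10⁸ m.
Transfer ellipse a_t = (r₁ + r₂)/2 = 1.602×10⁸ m.
At r₁: circular v_c1 = √(μ/r₁) = 20160 m/s; transfer-perikrone v_p = √[μ(2/r₁ − 1/a_t)] = 23990 m/s.
At r₂: circular v_c2 = √(μ/r₂) = 12930 m/s; transfer-apokrone v_a = √[μ(2/r₂ − 1/a_t)] = 9872 m/s.
Δv₂ = v_c2 − v_a = 3057 m/s.

Δv ≈ 3060 m/s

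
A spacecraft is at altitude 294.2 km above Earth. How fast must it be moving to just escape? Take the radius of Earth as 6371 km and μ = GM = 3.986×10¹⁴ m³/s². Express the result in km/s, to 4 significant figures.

r = 6371 + 294.2 = 6665.2 km = 6.6652×10⁶ m.
Escape speed v_esc = √(2μ/r) = √(2 × 3.986×10¹⁴ / 6.665×10⁶) = √(1.196×10⁸) = 10940 m/s.
= 10.94 km/s.

v_esc ≈ 10.94 km/s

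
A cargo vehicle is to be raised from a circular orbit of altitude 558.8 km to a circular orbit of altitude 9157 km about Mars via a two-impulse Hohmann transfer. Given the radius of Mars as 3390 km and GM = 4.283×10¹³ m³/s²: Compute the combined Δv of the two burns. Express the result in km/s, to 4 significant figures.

Δv_total ≈ 1.338 km/s

r₁ = 3390 + 558.8 = 3948.8 km = 3.9488×10⁶ m.
r₂ = 3390 + 9157 = 12547 km = 1.2547×10⁷ m.
Transfer ellipse a_t = (r₁ + r₂)/2 = 8.248×10⁶ m.
At r₁: circular v_c1 = √(μ/r₁) = 3293 m/s; transfer-periapsis v_p = √[μ(2/r₁ − 1/a_t)] = 4062 m/s.
Δv₁ = v_p − v_c1 = 768.6 m/s.
At r₂: circular v_c2 = √(μ/r₂) = 1848 m/s; transfer-apoapsis v_a = √[μ(2/r₂ − 1/a_t)] = 1278 m/s.
Δv₂ = v_c2 − v_a = 569.2 m/s.
Total Δv = Δv₁ + Δv₂ = 1338 m/s = 1.338 km/s.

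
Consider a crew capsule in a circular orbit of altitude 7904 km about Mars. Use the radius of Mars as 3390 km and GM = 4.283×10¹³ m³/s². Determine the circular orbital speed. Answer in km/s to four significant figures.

r = 3390 + 7904 = 11294 km = 1.1294×10⁷ m.
For a circular orbit v = √(μ/r) = √(4.283×10¹³ / 1.129×10⁷) = √(3.792×10⁶) = 1947 m/s.
That is 1.947 km/s.

v ≈ 1.947 km/s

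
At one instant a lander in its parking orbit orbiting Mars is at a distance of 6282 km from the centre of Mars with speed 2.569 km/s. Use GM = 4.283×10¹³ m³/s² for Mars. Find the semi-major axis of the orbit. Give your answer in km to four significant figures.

r = 6.282×10⁶ m.
Vis-viva rearranged: 1/a = 2/r − v²/μ = 3.184×10⁻⁷ − 1.541×10⁻⁷ = 1.643×10⁻⁷ m⁻¹.
a = 6.087×10⁶ m = 6087.2 km.

a ≈ 6087 km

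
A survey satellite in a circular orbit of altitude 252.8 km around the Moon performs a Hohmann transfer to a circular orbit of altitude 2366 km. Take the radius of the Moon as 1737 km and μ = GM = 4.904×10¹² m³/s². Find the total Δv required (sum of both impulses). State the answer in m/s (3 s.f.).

Δv_total ≈ 462 m/s

r₁ = 1737 + 252.8 = 1989.8 km = 1.9898×10⁶ m.
r₂ = 1737 + 2366 = 4103.0 km = 4.1030×10⁶ m.
Transfer ellipse a_t = (r₁ + r₂)/2 = 3.046×10⁶ m.
At r₁: circular v_c1 = √(μ/r₁) = 1570 m/s; transfer-perilune v_p = √[μ(2/r₁ − 1/a_t)] = 1822 m/s.
Δv₁ = v_p − v_c1 = 252.0 m/s.
At r₂: circular v_c2 = √(μ/r₂) = 1093 m/s; transfer-apolune v_a = √[μ(2/r₂ − 1/a_t)] = 883.6 m/s.
Δv₂ = v_c2 − v_a = 209.7 m/s.
Total Δv = Δv₁ + Δv₂ = 461.7 m/s.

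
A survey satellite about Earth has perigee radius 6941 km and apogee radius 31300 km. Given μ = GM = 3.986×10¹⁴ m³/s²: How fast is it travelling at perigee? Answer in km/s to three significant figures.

Semi-major axis a = (r_p + r_a)/2 = 19120 km = 1.912×10⁷ m.
Vis-viva: v² = μ(2/r − 1/a) = 3.986×10¹⁴ × (2.881×10⁻⁷ − 5.230×10⁻⁸) = 9.401×10⁷ m²/s².
v = 9696 m/s = 9.696 km/s.

v ≈ 9.70 km/s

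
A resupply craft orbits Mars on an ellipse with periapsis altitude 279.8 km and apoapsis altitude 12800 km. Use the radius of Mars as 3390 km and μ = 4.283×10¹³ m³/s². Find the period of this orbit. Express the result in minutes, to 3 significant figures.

r_p = 3390 + 279.8 = 3669.8 km = 3.6698×10⁶ m.
r_a = 3390 + 12800 = 16190 km = 1.6190×10⁷ m.
Semi-major axis a = (r_p + r_a)/2 = (3669.8 + 16190)/2 = 9929.9 km = 9.930×10⁶ m.
By Kepler's third law T = 2π√(a³/μ) = 2π × 4.781×10³ = 3.004×10⁴ s.
= 500.7 minutes.

T ≈ 501 minutes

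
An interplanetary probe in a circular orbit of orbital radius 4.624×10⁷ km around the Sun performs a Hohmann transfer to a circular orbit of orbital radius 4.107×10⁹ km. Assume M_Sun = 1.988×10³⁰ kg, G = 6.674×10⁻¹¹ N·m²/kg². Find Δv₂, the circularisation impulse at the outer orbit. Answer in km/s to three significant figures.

μ = GM = 6.674×10⁻¹¹ × 1.988×10³⁰ = 1.327×10²⁰ m³/s².
r₁ = 4.624×10⁷ km = 4.624×10¹⁰ m.
r₂ = 4.107×10⁹ km = 4.107×10¹² m.
Transfer ellipse a_t = (r₁ + r₂)/2 = 2.077×10¹² m.
At r₁: circular v_c1 = √(μ/r₁) = 53570 m/s; transfer-perihelion v_p = √[μ(2/r₁ − 1/a_t)] = 75330 m/s.
At r₂: circular v_c2 = √(μ/r₂) = 5684 m/s; transfer-aphelion v_a = √[μ(2/r₂ − 1/a_t)] = 848.1 m/s.
Δv₂ = v_c2 − v_a = 4836 m/s.
= 4.836 km/s.

Δv ≈ 4.84 km/s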